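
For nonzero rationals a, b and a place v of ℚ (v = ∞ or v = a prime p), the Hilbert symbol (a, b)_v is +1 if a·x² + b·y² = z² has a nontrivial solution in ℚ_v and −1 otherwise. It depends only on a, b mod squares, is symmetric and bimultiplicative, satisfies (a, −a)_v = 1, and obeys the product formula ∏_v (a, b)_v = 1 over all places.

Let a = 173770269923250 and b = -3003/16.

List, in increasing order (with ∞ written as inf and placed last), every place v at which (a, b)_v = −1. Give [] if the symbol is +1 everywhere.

Mod squares: a ≡ 130, b ≡ -3003. Check v ∈ {∞, 2, 3, 5, 7, 11, 13}.
v=∞: 130 > 0 and -3003 < 0  ⇒  (a,b)_∞ = +1.
v=2: v_2(a)=1, v_2(b)=-4; units ≡ 1, 5 (mod 8); ε·ε+αω+βω = 0·0+1·1+-4·0 ≡ 1  ⇒  (a,b)_2 = -1.
v=11: a=11^4·(≡1), b=11^1·(≡7) mod 11; (1|11)=+1, (7|11)=-1; (−1)^{4·1·5}·(+1)^1·(-1)^4 = +1.
v=13: a=13^3·(≡1), b=13^1·(≡1) mod 13; (1|13)=+1, (1|13)=+1; (−1)^{3·1·6}·(+1)^1·(+1)^3 = +1.
v=5: a=5^3·(≡1), b=5^0·(≡2) mod 5; (1|5)=+1, (2|5)=-1; (−1)^{3·0·2}·(+1)^0·(-1)^3 = -1.
v=3: a=3^2·(≡1), b=3^1·(≡1) mod 3; (1|3)=+1, (1|3)=+1; (−1)^{2·1·1}·(+1)^1·(+1)^2 = +1.
v=7: a=7^4·(≡2), b=7^1·(≡6) mod 7; (2|7)=+1, (6|7)=-1; (−1)^{4·1·3}·(+1)^1·(-1)^4 = +1.
|Ram(130, -3003)| = 2, even; anisotropic at {2, 5}.

[2, 5]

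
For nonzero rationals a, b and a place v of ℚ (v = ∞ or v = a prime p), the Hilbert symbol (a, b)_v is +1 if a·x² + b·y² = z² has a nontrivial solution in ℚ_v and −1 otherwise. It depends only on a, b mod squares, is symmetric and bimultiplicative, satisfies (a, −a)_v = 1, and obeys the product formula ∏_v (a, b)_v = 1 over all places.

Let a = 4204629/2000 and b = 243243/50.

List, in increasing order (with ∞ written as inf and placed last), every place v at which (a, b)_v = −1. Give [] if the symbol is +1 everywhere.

[3, 7, 11, 13]

Mod squares: a ≡ 2145, b ≡ 6006. Check v ∈ {∞, 2, 3, 5, 7, 11, 13}.
v=13: a=13^1·(≡10), b=13^1·(≡11) mod 13; (10|13)=+1, (11|13)=-1; (−1)^{1·1·6}·(+1)^1·(-1)^1 = -1.
v=3: a=3^5·(≡1), b=3^5·(≡1) mod 3; (1|3)=+1, (1|3)=+1; (−1)^{5·5·1}·(+1)^5·(+1)^5 = -1.
v=5: a=5^-3·(≡4), b=5^-2·(≡4) mod 5; (4|5)=+1, (4|5)=+1; (−1)^{-3·-2·2}·(+1)^-2·(+1)^-3 = +1.
v=11: a=11^3·(≡10), b=11^1·(≡6) mod 11; (10|11)=-1, (6|11)=-1; (−1)^{3·1·5}·(-1)^1·(-1)^3 = -1.
v=2: v_2(a)=-4, v_2(b)=-1; units ≡ 1, 3 (mod 8); ε·ε+αω+βω = 0·1+-4·1+-1·0 ≡ 0  ⇒  (a,b)_2 = +1.
v=∞: 2145 > 0 and 6006 > 0  ⇒  (a,b)_∞ = +1.
v=7: a=7^0·(≡6), b=7^1·(≡1) mod 7; (6|7)=-1, (1|7)=+1; (−1)^{0·1·3}·(-1)^1·(+1)^0 = -1.
Ram(2145, 6006) = {3, 7, 11, 13}; no ℚ_3-point on the conic.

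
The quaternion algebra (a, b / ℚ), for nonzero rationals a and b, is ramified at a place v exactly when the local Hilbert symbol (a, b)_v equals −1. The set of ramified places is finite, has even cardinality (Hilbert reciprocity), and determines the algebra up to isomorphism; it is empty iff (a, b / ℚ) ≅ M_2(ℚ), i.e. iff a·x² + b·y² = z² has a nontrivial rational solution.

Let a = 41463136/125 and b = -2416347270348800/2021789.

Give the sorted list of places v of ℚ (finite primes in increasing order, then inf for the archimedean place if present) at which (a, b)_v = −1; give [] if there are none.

(a, b) ≡ (76670, -517297) mod (ℚ^×)²; places V = {2, 5, 7, 11, 13, 17, 29, 31, 37, 41, ∞}.
(a,b)_11: α=1, u≡7; β=-3, v≡3 (mod 11); (7|11)=-1, (3|11)=+1; sign (−1)^1·-1^-3·+1^1 = +1.
(a,b)_31: α=0, u≡16; β=-1, v≡24 (mod 31); (16|31)=+1, (24|31)=-1; sign (−1)^0·+1^-1·-1^0 = +1.
(a,b)_13: α=2, u≡1; β=0, v≡10 (mod 13); (1|13)=+1, (10|13)=+1; sign (−1)^0·+1^0·+1^2 = +1.
(a,b)_17: α=1, u≡3; β=2, v≡1 (mod 17); (3|17)=-1, (1|17)=+1; sign (−1)^0·-1^2·+1^1 = +1.
(a,b)_29: α=0, u≡1; β=2, v≡1 (mod 29); (1|29)=+1, (1|29)=+1; sign (−1)^0·+1^2·+1^0 = +1.
(a,b)_7: α=0, u≡6; β=-2, v≡3 (mod 7); (6|7)=-1, (3|7)=-1; sign (−1)^0·-1^-2·-1^0 = +1.
(a,b)_5: α=-3, u≡1; β=2, v≡2 (mod 5); (1|5)=+1, (2|5)=-1; sign (−1)^0·+1^2·-1^-3 = -1.
(a,b)_37: α=0, u≡14; β=1, v≡15 (mod 37); (14|37)=-1, (15|37)=-1; sign (−1)^0·-1^1·-1^0 = -1.
(a,b)_2: α=5, β=18; u≡7, v≡7 (mod 8); ε(u)ε(v)=1·1, αω(v)=5·0, βω(u)=18·0; sum ≡ 1  ⇒  -1.
(a,b)_41: α=1, u≡36; β=1, v≡19 (mod 41); (36|41)=+1, (19|41)=-1; sign (−1)^0·+1^1·-1^1 = -1.
(a,b)_∞: sgn(76670)=+, sgn(-517297)=−, so +1.
Ram(76670, -517297) = {2, 5, 37, 41}; no ℚ_2-point on the conic.

[2, 5, 37, 41]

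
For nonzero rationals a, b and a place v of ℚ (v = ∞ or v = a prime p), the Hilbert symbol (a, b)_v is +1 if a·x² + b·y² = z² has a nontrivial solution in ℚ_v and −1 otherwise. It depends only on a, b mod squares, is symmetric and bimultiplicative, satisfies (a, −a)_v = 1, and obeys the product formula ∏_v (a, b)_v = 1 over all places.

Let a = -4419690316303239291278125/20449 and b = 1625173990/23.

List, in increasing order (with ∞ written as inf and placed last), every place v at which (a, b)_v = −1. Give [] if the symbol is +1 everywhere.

Mod squares: a ≡ -221605, b ≡ 183770. Check v ∈ {∞, 2, 5, 7, 11, 13, 17, 19, 23, 41, 47}.
v=23: a=23^1·(≡2), b=23^-1·(≡16) mod 23; (2|23)=+1, (16|23)=+1; (−1)^{1·-1·11}·(+1)^-1·(+1)^1 = -1.
v=13: a=13^-2·(≡2), b=13^0·(≡5) mod 13; (2|13)=-1, (5|13)=-1; (−1)^{-2·0·6}·(-1)^0·(-1)^-2 = +1.
v=7: a=7^2·(≡4), b=7^0·(≡3) mod 7; (4|7)=+1, (3|7)=-1; (−1)^{2·0·3}·(+1)^0·(-1)^2 = +1.
v=41: a=41^5·(≡30), b=41^2·(≡4) mod 41; (30|41)=-1, (4|41)=+1; (−1)^{5·2·20}·(-1)^2·(+1)^5 = +1.
v=∞: -221605 < 0 and 183770 > 0  ⇒  (a,b)_∞ = +1.
v=19: a=19^2·(≡5), b=19^0·(≡15) mod 19; (5|19)=+1, (15|19)=-1; (−1)^{2·0·9}·(+1)^0·(-1)^2 = +1.
v=11: a=11^-2·(≡1), b=11^2·(≡3) mod 11; (1|11)=+1, (3|11)=+1; (−1)^{-2·2·5}·(+1)^2·(+1)^-2 = +1.
v=2: v_2(a)=0, v_2(b)=1; units ≡ 3, 5 (mod 8); ε·ε+αω+βω = 1·0+0·1+1·1 ≡ 1  ⇒  (a,b)_2 = -1.
v=17: a=17^2·(≡6), b=17^1·(≡4) mod 17; (6|17)=-1, (4|17)=+1; (−1)^{2·1·8}·(-1)^1·(+1)^2 = -1.
v=5: a=5^5·(≡4), b=5^1·(≡1) mod 5; (4|5)=+1, (1|5)=+1; (−1)^{5·1·2}·(+1)^1·(+1)^5 = +1.
v=47: a=47^3·(≡24), b=47^1·(≡24) mod 47; (24|47)=+1, (24|47)=+1; (−1)^{3·1·23}·(+1)^1·(+1)^3 = -1.
|Ram(-221605, 183770)| = 4, even; anisotropic at {2, 17, 23, 47}.

[2, 17, 23, 47]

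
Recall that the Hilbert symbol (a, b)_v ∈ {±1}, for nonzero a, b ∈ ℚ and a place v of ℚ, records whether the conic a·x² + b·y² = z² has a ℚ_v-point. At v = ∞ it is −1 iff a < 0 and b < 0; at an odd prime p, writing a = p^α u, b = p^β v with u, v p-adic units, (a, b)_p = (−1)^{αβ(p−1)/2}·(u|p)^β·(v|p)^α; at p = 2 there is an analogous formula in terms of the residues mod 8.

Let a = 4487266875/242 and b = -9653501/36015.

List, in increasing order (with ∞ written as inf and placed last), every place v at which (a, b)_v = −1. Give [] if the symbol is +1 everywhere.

[2, 3, 13, 17]

Mod squares: a ≡ 6, b ≡ -3315. Check v ∈ {∞, 2, 3, 5, 7, 11, 13, 17, 19}.
v=5: a=5^4·(≡1), b=5^-1·(≡3) mod 5; (1|5)=+1, (3|5)=-1; (−1)^{4·-1·2}·(+1)^-1·(-1)^4 = +1.
v=19: a=19^0·(≡16), b=19^2·(≡3) mod 19; (16|19)=+1, (3|19)=-1; (−1)^{0·2·9}·(+1)^2·(-1)^0 = +1.
v=13: a=13^2·(≡8), b=13^1·(≡7) mod 13; (8|13)=-1, (7|13)=-1; (−1)^{2·1·6}·(-1)^1·(-1)^2 = -1.
v=7: a=7^2·(≡3), b=7^-4·(≡3) mod 7; (3|7)=-1, (3|7)=-1; (−1)^{2·-4·3}·(-1)^-4·(-1)^2 = +1.
v=17: a=17^2·(≡11), b=17^1·(≡13) mod 17; (11|17)=-1, (13|17)=+1; (−1)^{2·1·8}·(-1)^1·(+1)^2 = -1.
v=11: a=11^-2·(≡7), b=11^2·(≡2) mod 11; (7|11)=-1, (2|11)=-1; (−1)^{-2·2·5}·(-1)^2·(-1)^-2 = +1.
v=3: a=3^1·(≡2), b=3^-1·(≡2) mod 3; (2|3)=-1, (2|3)=-1; (−1)^{1·-1·1}·(-1)^-1·(-1)^1 = -1.
v=∞: 6 > 0 and -3315 < 0  ⇒  (a,b)_∞ = +1.
v=2: v_2(a)=-1, v_2(b)=0; units ≡ 3, 5 (mod 8); ε·ε+αω+βω = 1·0+-1·1+0·1 ≡ 1  ⇒  (a,b)_2 = -1.
|Ram(6, -3315)| = 4, even; anisotropic at {2, 3, 13, 17}.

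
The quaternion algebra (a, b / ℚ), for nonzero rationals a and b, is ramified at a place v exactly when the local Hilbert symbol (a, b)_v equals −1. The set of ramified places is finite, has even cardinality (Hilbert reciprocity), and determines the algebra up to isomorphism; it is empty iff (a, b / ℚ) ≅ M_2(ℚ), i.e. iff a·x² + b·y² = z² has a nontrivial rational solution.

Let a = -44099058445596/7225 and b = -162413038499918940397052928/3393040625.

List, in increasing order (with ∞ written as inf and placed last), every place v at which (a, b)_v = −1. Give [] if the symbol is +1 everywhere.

[3, 11, 13, 19, 41, inf]

(a, b) ≡ (-63591, -3705) mod (ℚ^×)²; places V = {2, 3, 5, 7, 11, 13, 17, 19, 41, 47, ∞}.
(a,b)_2: α=2, β=10; u≡1, v≡7 (mod 8); ε(u)ε(v)=0·1, αω(v)=2·0, βω(u)=10·0; sum ≡ 0  ⇒  +1.
(a,b)_7: α=2, u≡1; β=4, v≡3 (mod 7); (1|7)=+1, (3|7)=-1; sign (−1)^0·+1^4·-1^2 = +1.
(a,b)_∞: sgn(-63591)=−, sgn(-3705)=−, so -1.
(a,b)_19: α=2, u≡8; β=3, v≡14 (mod 19); (8|19)=-1, (14|19)=-1; sign (−1)^0·-1^3·-1^2 = -1.
(a,b)_17: α=-2, u≡5; β=-4, v≡9 (mod 17); (5|17)=-1, (9|17)=+1; sign (−1)^0·-1^-4·+1^-2 = +1.
(a,b)_3: α=5, u≡1; β=11, v≡1 (mod 3); (1|3)=+1, (1|3)=+1; sign (−1)^1·+1^11·+1^5 = -1.
(a,b)_13: α=0, u≡8; β=-1, v≡12 (mod 13); (8|13)=-1, (12|13)=+1; sign (−1)^0·-1^-1·+1^0 = -1.
(a,b)_41: α=1, u≡30; β=2, v≡19 (mod 41); (30|41)=-1, (19|41)=-1; sign (−1)^0·-1^2·-1^1 = -1.
(a,b)_11: α=3, u≡4; β=4, v≡10 (mod 11); (4|11)=+1, (10|11)=-1; sign (−1)^0·+1^4·-1^3 = -1.
(a,b)_47: α=1, u≡30; β=2, v≡3 (mod 47); (30|47)=-1, (3|47)=+1; sign (−1)^0·-1^2·+1^1 = +1.
(a,b)_5: α=-2, u≡1; β=-5, v≡4 (mod 5); (1|5)=+1, (4|5)=+1; sign (−1)^0·+1^-5·+1^-2 = +1.
|Ram(-63591, -3705)| = 6, even; anisotropic at {3, 11, 13, 19, 41, ∞}.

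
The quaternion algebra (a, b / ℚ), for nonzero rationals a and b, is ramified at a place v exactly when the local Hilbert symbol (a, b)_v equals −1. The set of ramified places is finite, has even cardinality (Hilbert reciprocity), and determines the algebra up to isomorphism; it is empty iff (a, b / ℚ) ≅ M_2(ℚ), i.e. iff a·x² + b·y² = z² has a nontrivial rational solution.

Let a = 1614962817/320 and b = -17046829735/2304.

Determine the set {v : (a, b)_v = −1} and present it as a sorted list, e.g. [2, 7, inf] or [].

[19, 29, 41, 47]

(a, b) ≡ (5308885, -279415) mod (ℚ^×)²; places V = {2, 3, 5, 13, 19, 29, 41, 47, ∞}.
(a,b)_19: α=1, u≡5; β=2, v≡8 (mod 19); (5|19)=+1, (8|19)=-1; sign (−1)^0·+1^2·-1^1 = -1.
(a,b)_29: α=1, u≡21; β=1, v≡6 (mod 29); (21|29)=-1, (6|29)=+1; sign (−1)^0·-1^1·+1^1 = -1.
(a,b)_3: α=2, u≡1; β=-2, v≡2 (mod 3); (1|3)=+1, (2|3)=-1; sign (−1)^0·+1^-2·-1^2 = +1.
(a,b)_41: α=1, u≡28; β=1, v≡4 (mod 41); (28|41)=-1, (4|41)=+1; sign (−1)^0·-1^1·+1^1 = -1.
(a,b)_∞: sgn(5308885)=+, sgn(-279415)=−, so +1.
(a,b)_5: α=-1, u≡3; β=1, v≡2 (mod 5); (3|5)=-1, (2|5)=-1; sign (−1)^0·-1^1·-1^-1 = +1.
(a,b)_2: α=-6, β=-8; u≡5, v≡1 (mod 8); ε(u)ε(v)=0·0, αω(v)=-6·0, βω(u)=-8·1; sum ≡ 0  ⇒  +1.
(a,b)_47: α=1, u≡25; β=1, v≡25 (mod 47); (25|47)=+1, (25|47)=+1; sign (−1)^1·+1^1·+1^1 = -1.
(a,b)_13: α=2, u≡12; β=2, v≡6 (mod 13); (12|13)=+1, (6|13)=-1; sign (−1)^0·+1^2·-1^2 = +1.
|Ram(5308885, -279415)| = 4, even; anisotropic at {19, 29, 41, 47}.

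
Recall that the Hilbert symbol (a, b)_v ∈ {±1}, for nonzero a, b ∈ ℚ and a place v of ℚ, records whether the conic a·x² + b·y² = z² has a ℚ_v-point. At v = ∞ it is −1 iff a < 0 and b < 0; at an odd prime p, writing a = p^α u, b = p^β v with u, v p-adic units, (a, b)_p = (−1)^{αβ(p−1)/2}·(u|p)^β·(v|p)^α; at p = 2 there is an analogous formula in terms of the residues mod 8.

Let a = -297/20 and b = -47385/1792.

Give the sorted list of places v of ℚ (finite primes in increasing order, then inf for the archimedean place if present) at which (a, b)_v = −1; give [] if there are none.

[5, 7, 11, inf]

Mod squares: a ≡ -165, b ≡ -455. Check v ∈ {∞, 2, 3, 5, 7, 11, 13}.
v=7: a=7^0·(≡3), b=7^-1·(≡3) mod 7; (3|7)=-1, (3|7)=-1; (−1)^{0·-1·3}·(-1)^-1·(-1)^0 = -1.
v=∞: -165 < 0 and -455 < 0  ⇒  (a,b)_∞ = -1.
v=11: a=11^1·(≡8), b=11^0·(≡8) mod 11; (8|11)=-1, (8|11)=-1; (−1)^{1·0·5}·(-1)^0·(-1)^1 = -1.
v=13: a=13^0·(≡4), b=13^1·(≡9) mod 13; (4|13)=+1, (9|13)=+1; (−1)^{0·1·6}·(+1)^1·(+1)^0 = +1.
v=5: a=5^-1·(≡2), b=5^1·(≡4) mod 5; (2|5)=-1, (4|5)=+1; (−1)^{-1·1·2}·(-1)^1·(+1)^-1 = -1.
v=3: a=3^3·(≡2), b=3^6·(≡1) mod 3; (2|3)=-1, (1|3)=+1; (−1)^{3·6·1}·(-1)^6·(+1)^3 = +1.
v=2: v_2(a)=-2, v_2(b)=-8; units ≡ 3, 1 (mod 8); ε·ε+αω+βω = 1·0+-2·0+-8·1 ≡ 0  ⇒  (a,b)_2 = +1.
Ram(-165, -455) = {5, 7, 11, ∞}; no ℚ_5-point on the conic.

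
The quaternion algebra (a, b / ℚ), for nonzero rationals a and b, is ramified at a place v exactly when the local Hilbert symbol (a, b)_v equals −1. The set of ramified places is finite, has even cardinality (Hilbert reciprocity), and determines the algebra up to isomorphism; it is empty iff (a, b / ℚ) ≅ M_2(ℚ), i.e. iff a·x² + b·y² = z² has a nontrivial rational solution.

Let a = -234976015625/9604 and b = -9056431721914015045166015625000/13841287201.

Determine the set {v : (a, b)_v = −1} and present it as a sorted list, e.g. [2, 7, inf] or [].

Mod squares: a ≡ -65, b ≡ -10. Check v ∈ {∞, 2, 3, 5, 7, 13, 37}.
v=13: a=13^3·(≡2), b=13^6·(≡1) mod 13; (2|13)=-1, (1|13)=+1; (−1)^{3·6·6}·(-1)^6·(+1)^3 = +1.
v=7: a=7^-4·(≡5), b=7^-12·(≡1) mod 7; (5|7)=-1, (1|7)=+1; (−1)^{-4·-12·3}·(-1)^-12·(+1)^-4 = +1.
v=3: a=3^0·(≡1), b=3^8·(≡2) mod 3; (1|3)=+1, (2|3)=-1; (−1)^{0·8·1}·(+1)^8·(-1)^0 = +1.
v=∞: -65 < 0 and -10 < 0  ⇒  (a,b)_∞ = -1.
v=5: a=5^7·(≡3), b=5^19·(≡3) mod 5; (3|5)=-1, (3|5)=-1; (−1)^{7·19·2}·(-1)^19·(-1)^7 = +1.
v=37: a=37^2·(≡25), b=37^4·(≡10) mod 37; (25|37)=+1, (10|37)=+1; (−1)^{2·4·18}·(+1)^4·(+1)^2 = +1.
v=2: v_2(a)=-2, v_2(b)=3; units ≡ 7, 3 (mod 8); ε·ε+αω+βω = 1·1+-2·1+3·0 ≡ 1  ⇒  (a,b)_2 = -1.
|Ram(-65, -10)| = 2, even; anisotropic at {2, ∞}.

[2, inf]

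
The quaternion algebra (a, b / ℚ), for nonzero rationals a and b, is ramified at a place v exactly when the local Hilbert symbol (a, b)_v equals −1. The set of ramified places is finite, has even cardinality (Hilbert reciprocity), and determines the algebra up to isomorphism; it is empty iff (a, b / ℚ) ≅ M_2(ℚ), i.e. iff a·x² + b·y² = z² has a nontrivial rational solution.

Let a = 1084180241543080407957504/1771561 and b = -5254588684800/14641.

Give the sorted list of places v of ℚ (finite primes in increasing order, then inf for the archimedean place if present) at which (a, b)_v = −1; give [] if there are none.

Mod squares: a ≡ 3534, b ≡ -91225498. Check v ∈ {∞, 2, 3, 5, 7, 11, 13, 19, 23, 31, 37}.
v=11: a=11^-6·(≡9), b=11^-4·(≡7) mod 11; (9|11)=+1, (7|11)=-1; (−1)^{-6·-4·5}·(+1)^-4·(-1)^-6 = +1.
v=37: a=37^2·(≡18), b=37^1·(≡19) mod 37; (18|37)=-1, (19|37)=-1; (−1)^{2·1·18}·(-1)^1·(-1)^2 = -1.
v=13: a=13^2·(≡7), b=13^1·(≡11) mod 13; (7|13)=-1, (11|13)=-1; (−1)^{2·1·6}·(-1)^1·(-1)^2 = -1.
v=23: a=23^2·(≡7), b=23^1·(≡13) mod 23; (7|23)=-1, (13|23)=+1; (−1)^{2·1·11}·(-1)^1·(+1)^2 = -1.
v=2: v_2(a)=15, v_2(b)=9; units ≡ 7, 3 (mod 8); ε·ε+αω+βω = 1·1+15·1+9·0 ≡ 0  ⇒  (a,b)_2 = +1.
v=7: a=7^2·(≡5), b=7^1·(≡1) mod 7; (5|7)=-1, (1|7)=+1; (−1)^{2·1·3}·(-1)^1·(+1)^2 = -1.
v=3: a=3^3·(≡2), b=3^2·(≡2) mod 3; (2|3)=-1, (2|3)=-1; (−1)^{3·2·1}·(-1)^2·(-1)^3 = -1.
v=19: a=19^3·(≡10), b=19^1·(≡15) mod 19; (10|19)=-1, (15|19)=-1; (−1)^{3·1·9}·(-1)^1·(-1)^3 = -1.
v=5: a=5^0·(≡4), b=5^2·(≡3) mod 5; (4|5)=+1, (3|5)=-1; (−1)^{0·2·2}·(+1)^2·(-1)^0 = +1.
v=31: a=31^3·(≡21), b=31^1·(≡16) mod 31; (21|31)=-1, (16|31)=+1; (−1)^{3·1·15}·(-1)^1·(+1)^3 = +1.
v=∞: 3534 > 0 and -91225498 < 0  ⇒  (a,b)_∞ = +1.
Ram(3534, -91225498) = {3, 7, 13, 19, 23, 37}; no ℚ_3-point on the conic.

[3, 7, 13, 19, 23, 37]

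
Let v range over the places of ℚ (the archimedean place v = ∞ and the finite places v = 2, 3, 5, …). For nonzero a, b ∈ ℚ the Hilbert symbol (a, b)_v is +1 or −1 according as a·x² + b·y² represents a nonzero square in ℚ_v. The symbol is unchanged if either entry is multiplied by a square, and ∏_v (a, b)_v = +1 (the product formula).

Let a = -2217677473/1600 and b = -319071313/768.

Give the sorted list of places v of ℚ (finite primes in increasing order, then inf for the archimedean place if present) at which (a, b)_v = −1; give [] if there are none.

[3, inf]

(a, b) ≡ (-21793, -65379) mod (ℚ^×)²; places V = {2, 3, 5, 11, 19, 29, 31, 37, ∞}.
(a,b)_19: α=1, u≡10; β=1, v≡7 (mod 19); (10|19)=-1, (7|19)=+1; sign (−1)^1·-1^1·+1^1 = +1.
(a,b)_11: α=2, u≡9; β=4, v≡1 (mod 11); (9|11)=+1, (1|11)=+1; sign (−1)^0·+1^4·+1^2 = +1.
(a,b)_3: α=0, u≡2; β=-1, v≡2 (mod 3); (2|3)=-1, (2|3)=-1; sign (−1)^0·-1^-1·-1^0 = -1.
(a,b)_31: α=1, u≡10; β=1, v≡27 (mod 31); (10|31)=+1, (27|31)=-1; sign (−1)^1·+1^1·-1^1 = +1.
(a,b)_2: α=-6, β=-8; u≡7, v≡5 (mod 8); ε(u)ε(v)=1·0, αω(v)=-6·1, βω(u)=-8·0; sum ≡ 0  ⇒  +1.
(a,b)_29: α=2, u≡15; β=0, v≡4 (mod 29); (15|29)=-1, (4|29)=+1; sign (−1)^0·-1^0·+1^2 = +1.
(a,b)_37: α=1, u≡16; β=1, v≡16 (mod 37); (16|37)=+1, (16|37)=+1; sign (−1)^0·+1^1·+1^1 = +1.
(a,b)_∞: sgn(-21793)=−, sgn(-65379)=−, so -1.
(a,b)_5: α=-2, u≡3; β=0, v≡4 (mod 5); (3|5)=-1, (4|5)=+1; sign (−1)^0·-1^0·+1^-2 = +1.
Ram(-21793, -65379) = {3, ∞}; no ℚ_3-point on the conic.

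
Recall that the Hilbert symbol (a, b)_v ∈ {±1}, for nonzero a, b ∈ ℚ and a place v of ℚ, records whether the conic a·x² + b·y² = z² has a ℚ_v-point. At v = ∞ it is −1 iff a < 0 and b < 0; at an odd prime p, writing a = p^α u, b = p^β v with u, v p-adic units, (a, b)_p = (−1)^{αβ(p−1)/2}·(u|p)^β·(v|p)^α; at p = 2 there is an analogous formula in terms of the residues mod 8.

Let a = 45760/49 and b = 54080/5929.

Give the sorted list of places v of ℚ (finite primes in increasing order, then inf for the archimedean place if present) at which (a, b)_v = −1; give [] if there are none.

[5, 13]

Mod squares: a ≡ 715, b ≡ 5. Check v ∈ {∞, 2, 5, 7, 11, 13}.
v=7: a=7^-2·(≡1), b=7^-2·(≡6) mod 7; (1|7)=+1, (6|7)=-1; (−1)^{-2·-2·3}·(+1)^-2·(-1)^-2 = +1.
v=2: v_2(a)=6, v_2(b)=6; units ≡ 3, 5 (mod 8); ε·ε+αω+βω = 1·0+6·1+6·1 ≡ 0  ⇒  (a,b)_2 = +1.
v=11: a=11^1·(≡7), b=11^-2·(≡3) mod 11; (7|11)=-1, (3|11)=+1; (−1)^{1·-2·5}·(-1)^-2·(+1)^1 = +1.
v=∞: 715 > 0 and 5 > 0  ⇒  (a,b)_∞ = +1.
v=5: a=5^1·(≡3), b=5^1·(≡4) mod 5; (3|5)=-1, (4|5)=+1; (−1)^{1·1·2}·(-1)^1·(+1)^1 = -1.
v=13: a=13^1·(≡1), b=13^2·(≡8) mod 13; (1|13)=+1, (8|13)=-1; (−1)^{1·2·6}·(+1)^2·(-1)^1 = -1.
|Ram(715, 5)| = 2, even; anisotropic at {5, 13}.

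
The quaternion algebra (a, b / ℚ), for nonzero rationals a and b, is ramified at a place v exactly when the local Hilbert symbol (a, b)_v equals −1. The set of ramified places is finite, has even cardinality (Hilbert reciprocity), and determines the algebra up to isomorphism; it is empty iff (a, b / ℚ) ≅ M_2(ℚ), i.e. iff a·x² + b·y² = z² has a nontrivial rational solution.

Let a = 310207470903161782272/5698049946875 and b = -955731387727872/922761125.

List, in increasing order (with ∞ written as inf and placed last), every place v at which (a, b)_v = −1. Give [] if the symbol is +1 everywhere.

[2, 5, 19, 23]

Mod squares: a ≡ 397670, b ≡ -35. Check v ∈ {∞, 2, 3, 5, 7, 11, 13, 19, 23}.
v=∞: 397670 > 0 and -35 < 0  ⇒  (a,b)_∞ = +1.
v=5: a=5^-5·(≡4), b=5^-3·(≡2) mod 5; (4|5)=+1, (2|5)=-1; (−1)^{-5·-3·2}·(+1)^-3·(-1)^-5 = -1.
v=7: a=7^7·(≡6), b=7^5·(≡4) mod 7; (6|7)=-1, (4|7)=+1; (−1)^{7·5·3}·(-1)^5·(+1)^7 = +1.
v=2: v_2(a)=19, v_2(b)=14; units ≡ 3, 5 (mod 8); ε·ε+αω+βω = 1·0+19·1+14·1 ≡ 1  ⇒  (a,b)_2 = -1.
v=3: a=3^10·(≡2), b=3^8·(≡1) mod 3; (2|3)=-1, (1|3)=+1; (−1)^{10·8·1}·(-1)^8·(+1)^10 = +1.
v=23: a=23^3·(≡5), b=23^2·(≡17) mod 23; (5|23)=-1, (17|23)=-1; (−1)^{3·2·11}·(-1)^2·(-1)^3 = -1.
v=11: a=11^-2·(≡9), b=11^-2·(≡3) mod 11; (9|11)=+1, (3|11)=+1; (−1)^{-2·-2·5}·(+1)^-2·(+1)^-2 = +1.
v=19: a=19^-3·(≡7), b=19^-2·(≡14) mod 19; (7|19)=+1, (14|19)=-1; (−1)^{-3·-2·9}·(+1)^-2·(-1)^-3 = -1.
v=13: a=13^-3·(≡9), b=13^-2·(≡3) mod 13; (9|13)=+1, (3|13)=+1; (−1)^{-3·-2·6}·(+1)^-2·(+1)^-3 = +1.
(397670, -35 / ℚ) ramifies at {2, 5, 19, 23}: a division algebra.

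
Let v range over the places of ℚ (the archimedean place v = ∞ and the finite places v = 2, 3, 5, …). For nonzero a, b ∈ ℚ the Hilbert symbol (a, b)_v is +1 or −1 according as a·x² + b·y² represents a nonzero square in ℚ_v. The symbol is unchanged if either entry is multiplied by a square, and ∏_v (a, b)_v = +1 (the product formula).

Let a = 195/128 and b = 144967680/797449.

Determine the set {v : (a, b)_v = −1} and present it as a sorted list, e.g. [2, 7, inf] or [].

[2, 5]

(a, b) ≡ (390, 130) mod (ℚ^×)²; places V = {2, 3, 5, 11, 13, 19, 47, ∞}.
(a,b)_∞: sgn(390)=+, sgn(130)=+, so +1.
(a,b)_47: α=0, u≡32; β=-2, v≡4 (mod 47); (32|47)=+1, (4|47)=+1; sign (−1)^0·+1^-2·+1^0 = +1.
(a,b)_2: α=-7, β=11; u≡3, v≡1 (mod 8); ε(u)ε(v)=1·0, αω(v)=-7·0, βω(u)=11·1; sum ≡ 1  ⇒  -1.
(a,b)_13: α=1, u≡12; β=1, v≡4 (mod 13); (12|13)=+1, (4|13)=+1; sign (−1)^0·+1^1·+1^1 = +1.
(a,b)_3: α=1, u≡1; β=2, v≡1 (mod 3); (1|3)=+1, (1|3)=+1; sign (−1)^0·+1^2·+1^1 = +1.
(a,b)_19: α=0, u≡18; β=-2, v≡11 (mod 19); (18|19)=-1, (11|19)=+1; sign (−1)^0·-1^-2·+1^0 = +1.
(a,b)_5: α=1, u≡3; β=1, v≡4 (mod 5); (3|5)=-1, (4|5)=+1; sign (−1)^0·-1^1·+1^1 = -1.
(a,b)_11: α=0, u≡9; β=2, v≡1 (mod 11); (9|11)=+1, (1|11)=+1; sign (−1)^0·+1^2·+1^0 = +1.
(390, 130 / ℚ) ramifies at {2, 5}: a division algebra.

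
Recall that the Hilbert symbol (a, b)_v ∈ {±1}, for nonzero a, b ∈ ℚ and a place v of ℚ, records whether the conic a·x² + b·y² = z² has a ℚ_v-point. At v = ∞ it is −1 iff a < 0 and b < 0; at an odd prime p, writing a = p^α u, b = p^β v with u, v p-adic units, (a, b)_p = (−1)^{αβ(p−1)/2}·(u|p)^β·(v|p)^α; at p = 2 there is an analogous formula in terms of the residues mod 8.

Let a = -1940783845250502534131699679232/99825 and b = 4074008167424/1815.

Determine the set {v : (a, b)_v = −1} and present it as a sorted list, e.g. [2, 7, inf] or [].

[2, 3, 11, 13, 31, 41]

(a, b) ≡ (-964689, 165312615) mod (ℚ^×)²; places V = {2, 3, 5, 11, 13, 19, 23, 29, 31, 41, ∞}.
(a,b)_19: α=4, u≡11; β=2, v≡18 (mod 19); (11|19)=+1, (18|19)=-1; sign (−1)^0·+1^2·-1^4 = +1.
(a,b)_41: α=3, u≡31; β=1, v≡26 (mod 41); (31|41)=+1, (26|41)=-1; sign (−1)^0·+1^1·-1^3 = -1.
(a,b)_13: α=2, u≡2; β=1, v≡6 (mod 13); (2|13)=-1, (6|13)=-1; sign (−1)^0·-1^1·-1^2 = -1.
(a,b)_5: α=-2, u≡1; β=-1, v≡3 (mod 5); (1|5)=+1, (3|5)=-1; sign (−1)^0·+1^-1·-1^-2 = +1.
(a,b)_3: α=-1, u≡1; β=-1, v≡1 (mod 3); (1|3)=+1, (1|3)=+1; sign (−1)^1·+1^-1·+1^-1 = -1.
(a,b)_∞: sgn(-964689)=−, sgn(165312615)=+, so +1.
(a,b)_11: α=-3, u≡9; β=-2, v≡2 (mod 11); (9|11)=+1, (2|11)=-1; sign (−1)^0·+1^-2·-1^-3 = -1.
(a,b)_2: α=22, β=10; u≡7, v≡7 (mod 8); ε(u)ε(v)=1·1, αω(v)=22·0, βω(u)=10·0; sum ≡ 1  ⇒  -1.
(a,b)_23: α=3, u≡18; β=1, v≡14 (mod 23); (18|23)=+1, (14|23)=-1; sign (−1)^1·+1^1·-1^3 = +1.
(a,b)_31: α=3, u≡8; β=1, v≡9 (mod 31); (8|31)=+1, (9|31)=+1; sign (−1)^1·+1^1·+1^3 = -1.
(a,b)_29: α=2, u≡7; β=1, v≡11 (mod 29); (7|29)=+1, (11|29)=-1; sign (−1)^0·+1^1·-1^2 = +1.
(-964689, 165312615 / ℚ) ramifies at {2, 3, 11, 13, 31, 41}: a division algebra.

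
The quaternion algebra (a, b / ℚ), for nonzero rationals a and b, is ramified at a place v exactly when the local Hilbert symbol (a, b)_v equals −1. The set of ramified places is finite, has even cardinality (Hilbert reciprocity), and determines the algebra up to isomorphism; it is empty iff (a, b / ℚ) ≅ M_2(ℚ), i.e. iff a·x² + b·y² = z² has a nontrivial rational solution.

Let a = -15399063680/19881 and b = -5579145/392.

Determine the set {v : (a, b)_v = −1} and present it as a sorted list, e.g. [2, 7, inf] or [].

(a, b) ≡ (-770, -4290) mod (ℚ^×)²; places V = {2, 3, 5, 7, 11, 13, 17, 43, 47, ∞}.
(a,b)_5: α=1, u≡4; β=1, v≡3 (mod 5); (4|5)=+1, (3|5)=-1; sign (−1)^0·+1^1·-1^1 = -1.
(a,b)_7: α=1, u≡2; β=-2, v≡2 (mod 7); (2|7)=+1, (2|7)=+1; sign (−1)^0·+1^-2·+1^1 = +1.
(a,b)_11: α=1, u≡8; β=1, v≡10 (mod 11); (8|11)=-1, (10|11)=-1; sign (−1)^1·-1^1·-1^1 = -1.
(a,b)_43: α=2, u≡9; β=0, v≡21 (mod 43); (9|43)=+1, (21|43)=+1; sign (−1)^0·+1^0·+1^2 = +1.
(a,b)_2: α=7, β=-3; u≡7, v≡7 (mod 8); ε(u)ε(v)=1·1, αω(v)=7·0, βω(u)=-3·0; sum ≡ 1  ⇒  -1.
(a,b)_3: α=-2, u≡1; β=3, v≡1 (mod 3); (1|3)=+1, (1|3)=+1; sign (−1)^0·+1^3·+1^-2 = +1.
(a,b)_47: α=-2, u≡43; β=0, v≡17 (mod 47); (43|47)=-1, (17|47)=+1; sign (−1)^0·-1^0·+1^-2 = +1.
(a,b)_17: α=0, u≡10; β=2, v≡7 (mod 17); (10|17)=-1, (7|17)=-1; sign (−1)^0·-1^2·-1^0 = +1.
(a,b)_13: α=2, u≡12; β=1, v≡2 (mod 13); (12|13)=+1, (2|13)=-1; sign (−1)^0·+1^1·-1^2 = +1.
(a,b)_∞: sgn(-770)=−, sgn(-4290)=−, so -1.
Ram(-770, -4290) = {2, 5, 11, ∞}; no ℚ_2-point on the conic.

[2, 5, 11, inf]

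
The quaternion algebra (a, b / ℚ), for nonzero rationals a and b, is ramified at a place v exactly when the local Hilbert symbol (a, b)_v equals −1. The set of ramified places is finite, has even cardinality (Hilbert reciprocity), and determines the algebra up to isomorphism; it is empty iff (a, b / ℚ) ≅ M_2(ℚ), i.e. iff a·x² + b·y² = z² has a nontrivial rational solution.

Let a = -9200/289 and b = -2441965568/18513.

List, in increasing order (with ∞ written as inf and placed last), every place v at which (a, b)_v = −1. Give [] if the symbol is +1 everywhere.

[17, inf]

Mod squares: a ≡ -23, b ≡ -391. Check v ∈ {∞, 2, 3, 5, 7, 11, 17, 23}.
v=3: a=3^0·(≡1), b=3^-2·(≡2) mod 3; (1|3)=+1, (2|3)=-1; (−1)^{0·-2·1}·(+1)^-2·(-1)^0 = +1.
v=17: a=17^-2·(≡14), b=17^-1·(≡10) mod 17; (14|17)=-1, (10|17)=-1; (−1)^{-2·-1·8}·(-1)^-1·(-1)^-2 = -1.
v=7: a=7^0·(≡6), b=7^2·(≡4) mod 7; (6|7)=-1, (4|7)=+1; (−1)^{0·2·3}·(-1)^2·(+1)^0 = +1.
v=11: a=11^0·(≡6), b=11^-2·(≡9) mod 11; (6|11)=-1, (9|11)=+1; (−1)^{0·-2·5}·(-1)^-2·(+1)^0 = +1.
v=23: a=23^1·(≡17), b=23^3·(≡3) mod 23; (17|23)=-1, (3|23)=+1; (−1)^{1·3·11}·(-1)^3·(+1)^1 = +1.
v=2: v_2(a)=4, v_2(b)=12; units ≡ 1, 1 (mod 8); ε·ε+αω+βω = 0·0+4·0+12·0 ≡ 0  ⇒  (a,b)_2 = +1.
v=∞: -23 < 0 and -391 < 0  ⇒  (a,b)_∞ = -1.
v=5: a=5^2·(≡3), b=5^0·(≡4) mod 5; (3|5)=-1, (4|5)=+1; (−1)^{2·0·2}·(-1)^0·(+1)^2 = +1.
Ram(-23, -391) = {17, ∞}; no ℚ_17-point on the conic.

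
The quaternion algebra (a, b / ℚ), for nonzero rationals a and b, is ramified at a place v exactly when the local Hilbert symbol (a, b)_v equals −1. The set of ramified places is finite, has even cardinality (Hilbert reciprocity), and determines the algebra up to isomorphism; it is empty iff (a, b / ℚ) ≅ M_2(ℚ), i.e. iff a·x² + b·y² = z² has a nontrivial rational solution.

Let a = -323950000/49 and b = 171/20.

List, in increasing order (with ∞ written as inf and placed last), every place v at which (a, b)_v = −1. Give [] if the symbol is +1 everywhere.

(a, b) ≡ (-32395, 95) mod (ℚ^×)²; places V = {2, 3, 5, 7, 11, 19, 31, ∞}.
(a,b)_7: α=-2, u≡4; β=0, v≡4 (mod 7); (4|7)=+1, (4|7)=+1; sign (−1)^0·+1^0·+1^-2 = +1.
(a,b)_11: α=1, u≡5; β=0, v≡8 (mod 11); (5|11)=+1, (8|11)=-1; sign (−1)^0·+1^0·-1^1 = -1.
(a,b)_∞: sgn(-32395)=−, sgn(95)=+, so +1.
(a,b)_3: α=0, u≡2; β=2, v≡2 (mod 3); (2|3)=-1, (2|3)=-1; sign (−1)^0·-1^2·-1^0 = +1.
(a,b)_2: α=4, β=-2; u≡5, v≡7 (mod 8); ε(u)ε(v)=0·1, αω(v)=4·0, βω(u)=-2·1; sum ≡ 0  ⇒  +1.
(a,b)_31: α=1, u≡9; β=0, v≡7 (mod 31); (9|31)=+1, (7|31)=+1; sign (−1)^0·+1^0·+1^1 = +1.
(a,b)_19: α=1, u≡1; β=1, v≡9 (mod 19); (1|19)=+1, (9|19)=+1; sign (−1)^1·+1^1·+1^1 = -1.
(a,b)_5: α=5, u≡4; β=-1, v≡4 (mod 5); (4|5)=+1, (4|5)=+1; sign (−1)^0·+1^-1·+1^5 = +1.
|Ram(-32395, 95)| = 2, even; anisotropic at {11, 19}.

[11, 19]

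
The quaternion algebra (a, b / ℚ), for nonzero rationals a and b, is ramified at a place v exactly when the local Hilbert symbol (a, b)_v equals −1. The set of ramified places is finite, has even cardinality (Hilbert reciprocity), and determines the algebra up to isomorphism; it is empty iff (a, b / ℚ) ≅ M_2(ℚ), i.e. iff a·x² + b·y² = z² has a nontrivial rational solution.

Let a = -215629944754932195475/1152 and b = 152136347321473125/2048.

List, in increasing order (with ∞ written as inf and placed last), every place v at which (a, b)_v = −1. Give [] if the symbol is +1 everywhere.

Mod squares: a ≡ -18278, b ≡ 25194. Check v ∈ {∞, 2, 3, 5, 13, 17, 19, 37}.
v=19: a=19^1·(≡11), b=19^1·(≡13) mod 19; (11|19)=+1, (13|19)=-1; (−1)^{1·1·9}·(+1)^1·(-1)^1 = +1.
v=5: a=5^2·(≡3), b=5^4·(≡4) mod 5; (3|5)=-1, (4|5)=+1; (−1)^{2·4·2}·(-1)^4·(+1)^2 = +1.
v=2: v_2(a)=-7, v_2(b)=-11; units ≡ 5, 5 (mod 8); ε·ε+αω+βω = 0·0+-7·1+-11·1 ≡ 0  ⇒  (a,b)_2 = +1.
v=17: a=17^6·(≡10), b=17^5·(≡11) mod 17; (10|17)=-1, (11|17)=-1; (−1)^{6·5·8}·(-1)^5·(-1)^6 = -1.
v=3: a=3^-2·(≡1), b=3^1·(≡1) mod 3; (1|3)=+1, (1|3)=+1; (−1)^{-2·1·1}·(+1)^1·(+1)^-2 = +1.
v=∞: -18278 < 0 and 25194 > 0  ⇒  (a,b)_∞ = +1.
v=37: a=37^3·(≡24), b=37^2·(≡11) mod 37; (24|37)=-1, (11|37)=+1; (−1)^{3·2·18}·(-1)^2·(+1)^3 = +1.
v=13: a=13^5·(≡7), b=13^3·(≡10) mod 13; (7|13)=-1, (10|13)=+1; (−1)^{5·3·6}·(-1)^3·(+1)^5 = -1.
(-18278, 25194 / ℚ) ramifies at {13, 17}: a division algebra.

[13, 17]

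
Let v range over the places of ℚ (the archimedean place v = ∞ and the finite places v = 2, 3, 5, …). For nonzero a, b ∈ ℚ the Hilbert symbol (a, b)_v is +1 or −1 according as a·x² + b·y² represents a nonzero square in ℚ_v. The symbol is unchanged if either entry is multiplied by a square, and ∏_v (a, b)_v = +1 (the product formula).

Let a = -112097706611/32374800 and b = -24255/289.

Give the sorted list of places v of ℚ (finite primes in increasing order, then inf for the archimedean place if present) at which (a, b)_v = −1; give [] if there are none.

[5, inf]

(a, b) ≡ (-187, -55) mod (ℚ^×)²; places V = {2, 3, 5, 7, 11, 17, 23, 29, 59, ∞}.
(a,b)_5: α=-2, u≡2; β=1, v≡1 (mod 5); (2|5)=-1, (1|5)=+1; sign (−1)^0·-1^1·+1^-2 = -1.
(a,b)_∞: sgn(-187)=−, sgn(-55)=−, so -1.
(a,b)_2: α=-4, β=0; u≡5, v≡1 (mod 8); ε(u)ε(v)=0·0, αω(v)=-4·0, βω(u)=0·1; sum ≡ 0  ⇒  +1.
(a,b)_29: α=2, u≡16; β=0, v≡11 (mod 29); (16|29)=+1, (11|29)=-1; sign (−1)^0·+1^0·-1^2 = +1.
(a,b)_7: α=0, u≡4; β=2, v≡1 (mod 7); (4|7)=+1, (1|7)=+1; sign (−1)^0·+1^2·+1^0 = +1.
(a,b)_17: α=-1, u≡6; β=-2, v≡4 (mod 17); (6|17)=-1, (4|17)=+1; sign (−1)^0·-1^-2·+1^-1 = +1.
(a,b)_11: α=1, u≡1; β=1, v≡2 (mod 11); (1|11)=+1, (2|11)=-1; sign (−1)^1·+1^1·-1^1 = +1.
(a,b)_59: α=4, u≡17; β=0, v≡1 (mod 59); (17|59)=+1, (1|59)=+1; sign (−1)^0·+1^0·+1^4 = +1.
(a,b)_3: α=-2, u≡2; β=2, v≡2 (mod 3); (2|3)=-1, (2|3)=-1; sign (−1)^0·-1^2·-1^-2 = +1.
(a,b)_23: α=-2, u≡7; β=0, v≡22 (mod 23); (7|23)=-1, (22|23)=-1; sign (−1)^0·-1^0·-1^-2 = +1.
|Ram(-187, -55)| = 2, even; anisotropic at {5, ∞}.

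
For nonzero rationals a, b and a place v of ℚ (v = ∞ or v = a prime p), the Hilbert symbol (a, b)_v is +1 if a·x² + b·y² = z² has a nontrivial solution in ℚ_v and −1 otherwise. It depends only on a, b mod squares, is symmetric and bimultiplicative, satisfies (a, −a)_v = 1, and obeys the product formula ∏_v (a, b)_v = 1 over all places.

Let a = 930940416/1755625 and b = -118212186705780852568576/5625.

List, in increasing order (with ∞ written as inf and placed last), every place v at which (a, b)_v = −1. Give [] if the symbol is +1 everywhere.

[7, 19, 29, 31]

(a, b) ≡ (8246, -93501394) mod (ℚ^×)²; places V = {2, 3, 5, 7, 11, 17, 19, 23, 29, 31, 53, ∞}.
(a,b)_31: α=1, u≡8; β=3, v≡18 (mod 31); (8|31)=+1, (18|31)=+1; sign (−1)^1·+1^3·+1^1 = -1.
(a,b)_53: α=-2, u≡12; β=0, v≡24 (mod 53); (12|53)=-1, (24|53)=+1; sign (−1)^0·-1^0·+1^-2 = +1.
(a,b)_7: α=3, u≡4; β=7, v≡4 (mod 7); (4|7)=+1, (4|7)=+1; sign (−1)^1·+1^7·+1^3 = -1.
(a,b)_3: α=2, u≡2; β=-2, v≡2 (mod 3); (2|3)=-1, (2|3)=-1; sign (−1)^0·-1^-2·-1^2 = +1.
(a,b)_17: α=0, u≡16; β=1, v≡4 (mod 17); (16|17)=+1, (4|17)=+1; sign (−1)^0·+1^1·+1^0 = +1.
(a,b)_∞: sgn(8246)=+, sgn(-93501394)=−, so +1.
(a,b)_19: α=1, u≡1; β=3, v≡6 (mod 19); (1|19)=+1, (6|19)=+1; sign (−1)^1·+1^3·+1^1 = -1.
(a,b)_5: α=-4, u≡4; β=-4, v≡1 (mod 5); (4|5)=+1, (1|5)=+1; sign (−1)^0·+1^-4·+1^-4 = +1.
(a,b)_23: α=0, u≡12; β=1, v≡18 (mod 23); (12|23)=+1, (18|23)=+1; sign (−1)^0·+1^1·+1^0 = +1.
(a,b)_11: α=0, u≡7; β=2, v≡5 (mod 11); (7|11)=-1, (5|11)=+1; sign (−1)^0·-1^2·+1^0 = +1.
(a,b)_29: α=0, u≡21; β=1, v≡13 (mod 29); (21|29)=-1, (13|29)=+1; sign (−1)^0·-1^1·+1^0 = -1.
(a,b)_2: α=9, β=9; u≡3, v≡7 (mod 8); ε(u)ε(v)=1·1, αω(v)=9·0, βω(u)=9·1; sum ≡ 0  ⇒  +1.
Ram(8246, -93501394) = {7, 19, 29, 31}; no ℚ_7-point on the conic.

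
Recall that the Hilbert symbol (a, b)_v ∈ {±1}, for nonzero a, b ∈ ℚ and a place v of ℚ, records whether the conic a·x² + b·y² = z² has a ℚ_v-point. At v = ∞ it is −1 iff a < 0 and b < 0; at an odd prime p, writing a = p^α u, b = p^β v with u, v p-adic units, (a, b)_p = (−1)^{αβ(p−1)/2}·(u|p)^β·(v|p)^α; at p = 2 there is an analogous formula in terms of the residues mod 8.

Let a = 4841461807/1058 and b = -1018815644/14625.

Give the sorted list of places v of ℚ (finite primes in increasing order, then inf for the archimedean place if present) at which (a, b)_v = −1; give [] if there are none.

Mod squares: a ≡ 14, b ≡ -7735. Check v ∈ {∞, 2, 3, 5, 7, 11, 13, 17, 19, 23}.
v=13: a=13^2·(≡9), b=13^-1·(≡9) mod 13; (9|13)=+1, (9|13)=+1; (−1)^{2·-1·6}·(+1)^-1·(+1)^2 = +1.
v=2: v_2(a)=-1, v_2(b)=2; units ≡ 7, 1 (mod 8); ε·ε+αω+βω = 1·0+-1·0+2·0 ≡ 0  ⇒  (a,b)_2 = +1.
v=23: a=23^-2·(≡5), b=23^0·(≡18) mod 23; (5|23)=-1, (18|23)=+1; (−1)^{-2·0·11}·(-1)^0·(+1)^-2 = +1.
v=19: a=19^0·(≡18), b=19^2·(≡4) mod 19; (18|19)=-1, (4|19)=+1; (−1)^{0·2·9}·(-1)^2·(+1)^0 = +1.
v=3: a=3^0·(≡2), b=3^-2·(≡2) mod 3; (2|3)=-1, (2|3)=-1; (−1)^{0·-2·1}·(-1)^-2·(-1)^0 = +1.
v=∞: 14 > 0 and -7735 < 0  ⇒  (a,b)_∞ = +1.
v=7: a=7^3·(≡4), b=7^3·(≡1) mod 7; (4|7)=+1, (1|7)=+1; (−1)^{3·3·3}·(+1)^3·(+1)^3 = -1.
v=11: a=11^0·(≡3), b=11^2·(≡5) mod 11; (3|11)=+1, (5|11)=+1; (−1)^{0·2·5}·(+1)^2·(+1)^0 = +1.
v=17: a=17^4·(≡12), b=17^1·(≡8) mod 17; (12|17)=-1, (8|17)=+1; (−1)^{4·1·8}·(-1)^1·(+1)^4 = -1.
v=5: a=5^0·(≡4), b=5^-3·(≡3) mod 5; (4|5)=+1, (3|5)=-1; (−1)^{0·-3·2}·(+1)^-3·(-1)^0 = +1.
|Ram(14, -7735)| = 2, even; anisotropic at {7, 17}.

[7, 17]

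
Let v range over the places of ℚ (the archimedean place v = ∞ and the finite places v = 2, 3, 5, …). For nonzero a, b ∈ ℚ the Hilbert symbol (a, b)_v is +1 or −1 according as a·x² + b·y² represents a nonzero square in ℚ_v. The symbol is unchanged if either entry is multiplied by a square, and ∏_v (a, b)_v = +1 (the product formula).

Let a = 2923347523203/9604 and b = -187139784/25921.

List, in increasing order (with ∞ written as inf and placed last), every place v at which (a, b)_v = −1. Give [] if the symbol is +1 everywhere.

[29, 37]

(a, b) ≡ (43, -276834) mod (ℚ^×)²; places V = {2, 3, 7, 13, 23, 29, 37, 43, ∞}.
(a,b)_∞: sgn(43)=+, sgn(-276834)=−, so +1.
(a,b)_2: α=-2, β=3; u≡3, v≡7 (mod 8); ε(u)ε(v)=1·1, αω(v)=-2·0, βω(u)=3·1; sum ≡ 0  ⇒  +1.
(a,b)_43: α=1, u≡17; β=1, v≡18 (mod 43); (17|43)=+1, (18|43)=-1; sign (−1)^1·+1^1·-1^1 = +1.
(a,b)_37: α=2, u≡35; β=1, v≡5 (mod 37); (35|37)=-1, (5|37)=-1; sign (−1)^0·-1^1·-1^2 = -1.
(a,b)_29: α=2, u≡26; β=1, v≡9 (mod 29); (26|29)=-1, (9|29)=+1; sign (−1)^0·-1^1·+1^2 = -1.
(a,b)_13: α=0, u≡12; β=2, v≡9 (mod 13); (12|13)=+1, (9|13)=+1; sign (−1)^0·+1^2·+1^0 = +1.
(a,b)_3: α=10, u≡1; β=1, v≡2 (mod 3); (1|3)=+1, (2|3)=-1; sign (−1)^0·+1^1·-1^10 = +1.
(a,b)_7: α=-4, u≡4; β=-2, v≡2 (mod 7); (4|7)=+1, (2|7)=+1; sign (−1)^0·+1^-2·+1^-4 = +1.
(a,b)_23: α=0, u≡11; β=-2, v≡5 (mod 23); (11|23)=-1, (5|23)=-1; sign (−1)^0·-1^-2·-1^0 = +1.
Ram(43, -276834) = {29, 37}; no ℚ_29-point on the conic.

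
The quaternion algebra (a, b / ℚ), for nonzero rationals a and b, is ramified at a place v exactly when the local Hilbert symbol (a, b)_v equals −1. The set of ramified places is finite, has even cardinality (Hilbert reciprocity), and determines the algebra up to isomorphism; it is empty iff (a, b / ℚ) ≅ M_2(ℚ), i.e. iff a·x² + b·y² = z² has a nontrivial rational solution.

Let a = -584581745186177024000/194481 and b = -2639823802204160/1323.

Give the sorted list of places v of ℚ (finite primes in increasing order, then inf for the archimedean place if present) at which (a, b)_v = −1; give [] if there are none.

[2, 5, 13, inf]

(a, b) ≡ (-65, -330) mod (ℚ^×)²; places V = {2, 3, 5, 7, 11, 13, 23, ∞}.
(a,b)_5: α=3, u≡3; β=1, v≡1 (mod 5); (3|5)=-1, (1|5)=+1; sign (−1)^0·-1^1·+1^3 = -1.
(a,b)_23: α=0, u≡1; β=2, v≡14 (mod 23); (1|23)=+1, (14|23)=-1; sign (−1)^0·+1^2·-1^0 = +1.
(a,b)_7: α=-4, u≡5; β=-2, v≡5 (mod 7); (5|7)=-1, (5|7)=-1; sign (−1)^0·-1^-2·-1^-4 = +1.
(a,b)_2: α=44, β=29; u≡7, v≡3 (mod 8); ε(u)ε(v)=1·1, αω(v)=44·1, βω(u)=29·0; sum ≡ 1  ⇒  -1.
(a,b)_13: α=3, u≡11; β=2, v≡2 (mod 13); (11|13)=-1, (2|13)=-1; sign (−1)^0·-1^2·-1^3 = -1.
(a,b)_11: α=2, u≡5; β=1, v≡4 (mod 11); (5|11)=+1, (4|11)=+1; sign (−1)^0·+1^1·+1^2 = +1.
(a,b)_3: α=-4, u≡1; β=-3, v≡1 (mod 3); (1|3)=+1, (1|3)=+1; sign (−1)^0·+1^-3·+1^-4 = +1.
(a,b)_∞: sgn(-65)=−, sgn(-330)=−, so -1.
(-65, -330 / ℚ) ramifies at {2, 5, 13, ∞}: a division algebra.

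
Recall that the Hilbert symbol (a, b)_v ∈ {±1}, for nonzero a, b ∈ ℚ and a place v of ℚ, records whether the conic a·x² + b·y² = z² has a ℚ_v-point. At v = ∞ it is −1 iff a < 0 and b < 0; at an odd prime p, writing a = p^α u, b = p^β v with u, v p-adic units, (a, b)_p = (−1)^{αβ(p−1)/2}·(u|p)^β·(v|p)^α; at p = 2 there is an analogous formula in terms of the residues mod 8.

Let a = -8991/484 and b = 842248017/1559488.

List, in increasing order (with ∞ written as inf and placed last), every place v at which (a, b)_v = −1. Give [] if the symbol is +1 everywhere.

[3, 13]

(a, b) ≡ (-111, 6279) mod (ℚ^×)²; places V = {2, 3, 7, 11, 13, 17, 19, 23, 37, 59, ∞}.
(a,b)_7: α=0, u≡4; β=-1, v≡1 (mod 7); (4|7)=+1, (1|7)=+1; sign (−1)^0·+1^-1·+1^0 = +1.
(a,b)_11: α=-2, u≡10; β=0, v≡4 (mod 11); (10|11)=-1, (4|11)=+1; sign (−1)^0·-1^0·+1^-2 = +1.
(a,b)_17: α=0, u≡13; β=2, v≡6 (mod 17); (13|17)=+1, (6|17)=-1; sign (−1)^0·+1^2·-1^0 = +1.
(a,b)_∞: sgn(-111)=−, sgn(6279)=+, so +1.
(a,b)_2: α=-2, β=-6; u≡1, v≡7 (mod 8); ε(u)ε(v)=0·1, αω(v)=-2·0, βω(u)=-6·0; sum ≡ 0  ⇒  +1.
(a,b)_13: α=0, u≡6; β=1, v≡5 (mod 13); (6|13)=-1, (5|13)=-1; sign (−1)^0·-1^1·-1^0 = -1.
(a,b)_59: α=0, u≡3; β=-2, v≡12 (mod 59); (3|59)=+1, (12|59)=+1; sign (−1)^0·+1^-2·+1^0 = +1.
(a,b)_3: α=5, u≡2; β=3, v≡2 (mod 3); (2|3)=-1, (2|3)=-1; sign (−1)^1·-1^3·-1^5 = -1.
(a,b)_23: α=0, u≡2; β=1, v≡10 (mod 23); (2|23)=+1, (10|23)=-1; sign (−1)^0·+1^1·-1^0 = +1.
(a,b)_37: α=1, u≡30; β=0, v≡9 (mod 37); (30|37)=+1, (9|37)=+1; sign (−1)^0·+1^0·+1^1 = +1.
(a,b)_19: α=0, u≡8; β=2, v≡5 (mod 19); (8|19)=-1, (5|19)=+1; sign (−1)^0·-1^2·+1^0 = +1.
(-111, 6279 / ℚ) ramifies at {3, 13}: a division algebra.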